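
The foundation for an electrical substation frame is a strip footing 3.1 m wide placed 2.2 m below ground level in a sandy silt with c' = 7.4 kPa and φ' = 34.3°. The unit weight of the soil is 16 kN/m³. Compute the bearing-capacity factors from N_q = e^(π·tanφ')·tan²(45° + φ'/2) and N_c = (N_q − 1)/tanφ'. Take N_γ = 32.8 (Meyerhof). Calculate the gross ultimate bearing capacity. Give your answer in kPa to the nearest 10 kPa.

tan34.3° = 0.6822, so N_q = e^(π×0.6822)·tan²(62.15°) = 8.525 × 3.582 = 30.54.
N_c = (30.54 − 1)/tan34.3° = 43.3.
q = γ·D_f = 16 × 2.2 = 35.2 kPa.
c·N_c = 7.4 × 43.303 = 320.44 kPa
q·N_q = 35.2 × 30.539 = 1075 kPa
0.5·γ·B·N_γ = 0.5 × 16 × 3.1 × 32.8 = 813.44 kPa
q_ult = 320.44 + 1075 + 813.44 = 2208.9 kPa.

q_ult ≈ 2210 kPa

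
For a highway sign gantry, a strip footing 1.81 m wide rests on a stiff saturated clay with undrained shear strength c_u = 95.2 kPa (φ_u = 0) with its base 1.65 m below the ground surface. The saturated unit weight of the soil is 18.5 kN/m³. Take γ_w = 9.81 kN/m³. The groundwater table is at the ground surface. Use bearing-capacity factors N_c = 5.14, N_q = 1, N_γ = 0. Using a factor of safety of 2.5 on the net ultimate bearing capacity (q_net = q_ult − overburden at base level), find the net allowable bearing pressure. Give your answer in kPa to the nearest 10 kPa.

γ' = 18.5 − 9.81 = 8.69 kN/m³ (submerged throughout). q = 8.69 × 1.65 = 14.338 kPa.
c·N_c = 95.2 × 5.14 = 489.33 kPa
q·N_q = 14.338 × 1 = 14.338 kPa
q_ult = 489.33 + 14.338 = 503.67 kPa.
q_net = 503.67 − 14.338 = 489.33 kPa.
q_all(net) = 489.33 / 2.5 = 195.73 kPa.

q_all(net) ≈ 200 kPa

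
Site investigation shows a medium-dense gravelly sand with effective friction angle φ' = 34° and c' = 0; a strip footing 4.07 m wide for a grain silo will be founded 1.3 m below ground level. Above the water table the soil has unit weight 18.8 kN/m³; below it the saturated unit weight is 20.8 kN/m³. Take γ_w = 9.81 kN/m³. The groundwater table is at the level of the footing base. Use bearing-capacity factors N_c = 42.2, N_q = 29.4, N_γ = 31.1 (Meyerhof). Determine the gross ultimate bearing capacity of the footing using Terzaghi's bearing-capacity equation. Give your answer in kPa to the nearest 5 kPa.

q_ult ≈ 1415 kPa

q = γ·D_f = 18.8 × 1.3 = 24.44 kPa.
For the ½γBN_γ term take γ' = 20.8 − 9.81 = 10.99 kN/m³ (soil below base is submerged).
q·N_q = 24.44 × 29.4 = 718.54 kPa
0.5·γ·B·N_γ = 0.5 × 10.99 × 4.07 × 31.1 = 695.54 kPa
q_ult = 718.54 + 695.54 = 1414.1 kPa.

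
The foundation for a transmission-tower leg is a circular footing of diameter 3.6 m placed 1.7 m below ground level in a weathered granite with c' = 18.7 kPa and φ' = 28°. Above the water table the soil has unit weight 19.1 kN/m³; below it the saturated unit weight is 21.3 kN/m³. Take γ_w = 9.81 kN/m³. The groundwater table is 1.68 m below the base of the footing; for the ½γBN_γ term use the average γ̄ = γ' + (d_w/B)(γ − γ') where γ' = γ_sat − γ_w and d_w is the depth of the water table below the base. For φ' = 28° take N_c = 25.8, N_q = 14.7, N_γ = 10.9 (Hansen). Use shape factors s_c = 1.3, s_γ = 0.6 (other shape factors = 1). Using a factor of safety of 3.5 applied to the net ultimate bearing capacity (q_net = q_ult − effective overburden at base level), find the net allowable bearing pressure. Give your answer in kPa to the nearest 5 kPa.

Effective surcharge at the founding depth q = γ·D_f = 19.1 × 1.7 = 32.47 kPa.
With d_w = 1.68 m < B, γ̄ = 11.49 + (1.68/3.6) × (19.1 − 11.49) = 15.041 kN/m³.
q_ult = c·N_c·s_c + q·N_q + 0.5·γ·B·N_γ·s_γ
     = 18.7 × 25.8 × 1.3 + 32.47 × 14.7 + 0.5 × 15.041 × 3.6 × 10.9 × 0.6
     = 627.2 + 477.31 + 177.07 = 1281.6 kPa.
Net ultimate: q_net = 1281.6 − 32.47 = 1249.1 kPa.
q_all(net) = 1249.1 / 3.5 = 356.89 kPa.

q_all(net) ≈ 355 kPa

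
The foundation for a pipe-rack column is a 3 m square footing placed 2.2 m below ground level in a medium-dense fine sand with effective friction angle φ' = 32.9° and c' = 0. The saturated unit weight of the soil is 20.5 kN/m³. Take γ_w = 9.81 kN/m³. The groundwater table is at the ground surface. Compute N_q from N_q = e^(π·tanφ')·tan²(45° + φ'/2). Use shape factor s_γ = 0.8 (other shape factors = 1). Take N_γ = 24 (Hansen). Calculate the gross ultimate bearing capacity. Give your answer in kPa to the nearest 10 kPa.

tan32.9° = 0.6469, so N_q = e^(π×0.6469)·tan²(61.45°) = 7.632 × 3.378 = 25.78.
With the water table at the surface the whole profile is submerged: γ' = 20.5 − 9.81 = 10.69 kN/m³, so q = γ'·D_f = 23.518 kPa; the same γ' applies in the ½γBN_γ term.
q_ult = q·N_q + 0.5·γ·B·N_γ·s_γ
     = 23.518 × 25.782 + 0.5 × 10.69 × 3 × 24 × 0.8
     = 606.34 + 307.87 = 914.22 kPa.

q_ult ≈ 910 kPa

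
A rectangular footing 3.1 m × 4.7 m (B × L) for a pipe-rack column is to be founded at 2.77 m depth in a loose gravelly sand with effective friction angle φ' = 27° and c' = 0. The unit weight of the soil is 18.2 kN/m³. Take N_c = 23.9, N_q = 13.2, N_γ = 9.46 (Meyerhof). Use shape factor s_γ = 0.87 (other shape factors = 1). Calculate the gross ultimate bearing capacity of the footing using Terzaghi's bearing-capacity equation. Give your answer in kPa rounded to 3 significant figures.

q_ult ≈ 898 kPa

Effective surcharge at the founding depth q = γ·D_f = 18.2 × 2.77 = 50.414 kPa.
q_ult = q·N_q + 0.5·γ·B·N_γ·s_γ
     = 50.414 × 13.2 + 0.5 × 18.2 × 3.1 × 9.46 × 0.87
     = 665.46 + 232.17 = 897.64 kPa.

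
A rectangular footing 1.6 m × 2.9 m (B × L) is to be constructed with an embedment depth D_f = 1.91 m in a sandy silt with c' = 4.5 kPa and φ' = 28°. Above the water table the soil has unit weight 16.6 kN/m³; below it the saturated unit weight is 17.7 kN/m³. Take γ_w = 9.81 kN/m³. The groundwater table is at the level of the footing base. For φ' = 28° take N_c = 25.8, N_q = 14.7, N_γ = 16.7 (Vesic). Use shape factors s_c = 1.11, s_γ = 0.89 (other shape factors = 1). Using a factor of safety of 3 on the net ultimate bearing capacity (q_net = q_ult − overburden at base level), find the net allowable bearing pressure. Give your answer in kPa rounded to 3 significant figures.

q_all(net) ≈ 219 kPa

Overburden at base level: q = 16.6 × 1.91 = 31.706 kPa.
Below the base the soil is submerged, so the ½γBN_γ term uses γ' = 17.7 − 9.81 = 7.89 kN/m³.
Cohesion term c·N_c·s_c = 4.5 × 25.8 × 1.11 = 128.87 kPa; surcharge term q·N_q = 31.706 × 14.7 = 466.08 kPa; self-weight term 0.5·γ·B·N_γ·s_γ = 0.5 × 7.89 × 1.6 × 16.7 × 0.89 = 93.815 kPa.
q_ult = 128.87 + 466.08 + 93.815 = 688.76 kPa.
q_net = 688.76 − 31.706 = 657.06 kPa.
q_all(net) = 657.06 / 3 = 219.02 kPa.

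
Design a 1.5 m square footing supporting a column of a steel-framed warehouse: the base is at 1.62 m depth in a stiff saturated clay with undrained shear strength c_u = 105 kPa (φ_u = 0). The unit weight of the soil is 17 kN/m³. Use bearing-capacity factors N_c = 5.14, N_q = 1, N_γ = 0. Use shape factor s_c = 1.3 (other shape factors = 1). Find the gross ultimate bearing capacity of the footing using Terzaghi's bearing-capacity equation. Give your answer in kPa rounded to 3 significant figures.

q = γ·D_f = 17 × 1.62 = 27.54 kPa.
c·N_c·s_c = 105 × 5.14 × 1.3 = 701.61 kPa
q·N_q = 27.54 × 1 = 27.54 kPa
q_ult = 701.61 + 27.54 = 729.15 kPa.

q_ult ≈ 729 kPa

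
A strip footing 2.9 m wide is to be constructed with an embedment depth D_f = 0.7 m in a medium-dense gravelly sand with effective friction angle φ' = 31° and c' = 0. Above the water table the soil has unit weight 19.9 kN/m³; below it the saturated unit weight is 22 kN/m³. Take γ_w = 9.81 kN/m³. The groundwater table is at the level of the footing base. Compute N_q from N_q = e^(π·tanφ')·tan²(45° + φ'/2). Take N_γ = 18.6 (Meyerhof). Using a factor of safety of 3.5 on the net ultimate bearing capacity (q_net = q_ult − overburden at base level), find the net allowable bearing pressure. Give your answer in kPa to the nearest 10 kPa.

N_q = e^(π·tan31°)·tan²(60.5°) = 20.63.
Effective surcharge at the founding depth q = γ·D_f = 19.9 × 0.7 = 13.93 kPa.
The water table coincides with the base, so in the self-weight term γ → γ' = 12.19 kN/m³.
q_ult = q·N_q + 0.5·γ·B·N_γ
     = 13.93 × 20.631 + 0.5 × 12.19 × 2.9 × 18.6
     = 287.39 + 328.76 = 616.15 kPa.
q_net = 616.15 − 13.93 = 602.22 kPa.
q_all(net) = 602.22 / 3.5 = 172.06 kPa.

q_all(net) ≈ 170 kPa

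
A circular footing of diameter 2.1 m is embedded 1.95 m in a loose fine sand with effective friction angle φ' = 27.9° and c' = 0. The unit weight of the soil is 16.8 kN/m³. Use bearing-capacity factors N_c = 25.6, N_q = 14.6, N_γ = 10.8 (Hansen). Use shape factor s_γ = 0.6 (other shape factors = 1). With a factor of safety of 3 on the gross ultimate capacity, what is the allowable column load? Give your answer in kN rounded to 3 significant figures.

Effective surcharge at the founding depth q = γ·D_f = 16.8 × 1.95 = 32.76 kPa.
q_ult = q·N_q + 0.5·γ·B·N_γ·s_γ
     = 32.76 × 14.6 + 0.5 × 16.8 × 2.1 × 10.8 × 0.6
     = 478.3 + 114.31 = 592.6 kPa.
Gross allowable pressure q_all = 592.6 / 3 = 197.53 kPa.
Footing area = 3.4636 m², so allowable column load = 197.53 × 3.4636 = 684.18 kN.

P_all ≈ 684 kN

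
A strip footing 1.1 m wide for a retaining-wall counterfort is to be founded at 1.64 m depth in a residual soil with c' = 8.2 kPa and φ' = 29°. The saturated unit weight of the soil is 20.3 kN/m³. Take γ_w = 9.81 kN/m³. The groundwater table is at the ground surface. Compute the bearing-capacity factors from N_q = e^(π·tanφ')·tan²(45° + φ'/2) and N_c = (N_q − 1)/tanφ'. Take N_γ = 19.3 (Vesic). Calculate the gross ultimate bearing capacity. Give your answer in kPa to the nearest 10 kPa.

q_ult ≈ 620 kPa

tan29° = 0.5543, so N_q = e^(π×0.5543)·tan²(59.5°) = 5.705 × 2.882 = 16.44.
N_c = (16.44 − 1)/tan29° = 27.86.
With the water table at the surface the whole profile is submerged: γ' = 20.3 − 9.81 = 10.49 kN/m³, so q = γ'·D_f = 17.204 kPa; the same γ' applies in the ½γBN_γ term.
q_ult = c·N_c + q·N_q + 0.5·γ·B·N_γ
     = 8.2 × 27.86 + 17.204 × 16.443 + 0.5 × 10.49 × 1.1 × 19.3
     = 228.46 + 282.88 + 111.35 = 622.69 kPa.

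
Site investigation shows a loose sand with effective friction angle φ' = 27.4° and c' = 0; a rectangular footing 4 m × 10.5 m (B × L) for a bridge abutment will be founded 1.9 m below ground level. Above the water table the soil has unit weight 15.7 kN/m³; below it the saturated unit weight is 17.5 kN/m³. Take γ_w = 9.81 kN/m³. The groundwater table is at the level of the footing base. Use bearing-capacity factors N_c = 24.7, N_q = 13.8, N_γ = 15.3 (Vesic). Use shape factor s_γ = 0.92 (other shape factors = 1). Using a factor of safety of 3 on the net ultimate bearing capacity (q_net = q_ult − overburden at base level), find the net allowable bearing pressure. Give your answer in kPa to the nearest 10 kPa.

q_all(net) ≈ 200 kPa

Effective surcharge at the founding depth q = γ·D_f = 15.7 × 1.9 = 29.83 kPa.
The water table coincides with the base, so in the self-weight term γ → γ' = 7.69 kN/m³.
q_ult = q·N_q + 0.5·γ·B·N_γ·s_γ
     = 29.83 × 13.8 + 0.5 × 7.69 × 4 × 15.3 × 0.92
     = 411.65 + 216.49 = 628.14 kPa.
q_net = 628.14 − 29.83 = 598.31 kPa.
q_all(net) = 598.31 / 3 = 199.44 kPa.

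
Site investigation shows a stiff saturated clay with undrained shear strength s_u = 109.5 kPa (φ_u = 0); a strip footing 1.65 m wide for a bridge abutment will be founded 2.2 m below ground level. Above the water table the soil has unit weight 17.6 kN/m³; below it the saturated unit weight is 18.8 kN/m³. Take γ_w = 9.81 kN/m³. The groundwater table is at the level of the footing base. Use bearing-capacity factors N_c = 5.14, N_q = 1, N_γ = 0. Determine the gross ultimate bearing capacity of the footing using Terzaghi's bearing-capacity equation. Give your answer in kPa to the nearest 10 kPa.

q_ult ≈ 600 kPa

Effective surcharge at the founding depth q = γ·D_f = 17.6 × 2.2 = 38.72 kPa.
q_ult = c·N_c + q·N_q
     = 109.5 × 5.14 + 38.72 × 1
     = 562.83 + 38.72 = 601.55 kPa.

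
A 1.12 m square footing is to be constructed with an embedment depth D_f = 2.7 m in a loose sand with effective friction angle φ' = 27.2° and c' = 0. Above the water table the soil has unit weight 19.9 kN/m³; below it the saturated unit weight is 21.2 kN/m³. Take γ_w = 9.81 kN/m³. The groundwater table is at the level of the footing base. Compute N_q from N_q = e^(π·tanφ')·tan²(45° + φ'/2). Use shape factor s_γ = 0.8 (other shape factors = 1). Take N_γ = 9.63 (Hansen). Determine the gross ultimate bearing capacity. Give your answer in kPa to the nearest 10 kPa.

tan27.2° = 0.5139, so N_q = e^(π×0.5139)·tan²(58.6°) = 5.026 × 2.684 = 13.49.
Overburden at base level: q = 19.9 × 2.7 = 53.73 kPa.
Below the base the soil is submerged, so the ½γBN_γ term uses γ' = 21.2 − 9.81 = 11.39 kN/m³.
Surcharge term q·N_q = 53.73 × 13.488 = 724.73 kPa; self-weight term 0.5·γ·B·N_γ·s_γ = 0.5 × 11.39 × 1.12 × 9.63 × 0.8 = 49.139 kPa.
q_ult = 724.73 + 49.139 = 773.87 kPa.

q_ult ≈ 770 kPa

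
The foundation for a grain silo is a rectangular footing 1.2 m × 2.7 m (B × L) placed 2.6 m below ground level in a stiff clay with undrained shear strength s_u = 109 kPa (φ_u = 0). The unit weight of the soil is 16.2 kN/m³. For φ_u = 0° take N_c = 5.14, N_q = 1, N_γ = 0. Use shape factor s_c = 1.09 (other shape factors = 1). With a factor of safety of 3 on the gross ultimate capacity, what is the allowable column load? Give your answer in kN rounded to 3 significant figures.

q = γ·D_f = 16.2 × 2.6 = 42.12 kPa.
c·N_c·s_c = 109 × 5.14 × 1.09 = 610.68 kPa
q·N_q = 42.12 × 1 = 42.12 kPa
q_ult = 610.68 + 42.12 = 652.8 kPa.
Gross allowable pressure q_all = 652.8 / 3 = 217.6 kPa.
Footing area = 3.24 m², so allowable column load = 217.6 × 3.24 = 705.03 kN.

P_all ≈ 705 kN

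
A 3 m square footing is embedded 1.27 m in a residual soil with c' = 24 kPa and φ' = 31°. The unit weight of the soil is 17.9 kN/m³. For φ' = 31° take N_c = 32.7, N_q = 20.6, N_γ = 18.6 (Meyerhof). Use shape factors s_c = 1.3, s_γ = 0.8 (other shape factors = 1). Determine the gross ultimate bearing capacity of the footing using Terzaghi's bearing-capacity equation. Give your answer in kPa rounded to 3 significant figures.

q_ult ≈ 1890 kPa

Effective surcharge at the founding depth q = γ·D_f = 17.9 × 1.27 = 22.733 kPa.
q_ult = c·N_c·s_c + q·N_q + 0.5·γ·B·N_γ·s_γ
     = 24 × 32.7 × 1.3 + 22.733 × 20.6 + 0.5 × 17.9 × 3 × 18.6 × 0.8
     = 1020.2 + 468.3 + 399.53 = 1888.1 kPa.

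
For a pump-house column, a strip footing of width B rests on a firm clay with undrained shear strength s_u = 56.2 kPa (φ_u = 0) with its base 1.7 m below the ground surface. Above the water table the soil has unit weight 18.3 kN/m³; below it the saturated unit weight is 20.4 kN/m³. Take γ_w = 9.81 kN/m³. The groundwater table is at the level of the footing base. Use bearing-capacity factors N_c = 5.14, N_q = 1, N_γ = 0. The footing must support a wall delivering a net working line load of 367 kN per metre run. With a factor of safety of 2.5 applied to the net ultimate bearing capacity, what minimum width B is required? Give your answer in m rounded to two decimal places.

Effective surcharge at the founding depth q = γ·D_f = 18.3 × 1.7 = 31.11 kPa.
q_ult = c·N_c + q·N_q
     = 56.2 × 5.14 + 31.11 × 1
     = 288.87 + 31.11 = 319.98 kPa.
For φ = 0 the ½γBN_γ term vanishes, so q_ult is independent of B. q_net = 319.98 − 31.11 = 288.87 kPa; q_all(net) = 288.87/2.5 = 115.55 kPa.
Required width B = w / q_all(net) = 367 / 115.55 = 3.176 m.

B = 3.18 m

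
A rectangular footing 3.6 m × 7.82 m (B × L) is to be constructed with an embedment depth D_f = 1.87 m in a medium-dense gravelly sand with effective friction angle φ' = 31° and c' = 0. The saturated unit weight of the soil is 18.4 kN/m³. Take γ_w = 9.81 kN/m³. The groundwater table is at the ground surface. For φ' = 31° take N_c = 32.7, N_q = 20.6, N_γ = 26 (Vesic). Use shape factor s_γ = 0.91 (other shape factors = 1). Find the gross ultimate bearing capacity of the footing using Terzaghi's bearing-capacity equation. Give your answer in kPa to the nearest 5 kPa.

Water table at ground surface, so effective unit weight γ' = 18.4 − 9.81 = 8.59 kN/m³ is used throughout; overburden q = 8.59 × 1.87 = 16.063 kPa; the same γ' applies in the ½γBN_γ term.
Surcharge term q·N_q = 16.063 × 20.6 = 330.9 kPa; self-weight term 0.5·γ·B·N_γ·s_γ = 0.5 × 8.59 × 3.6 × 26 × 0.91 = 365.83 kPa.
q_ult = 330.9 + 365.83 = 696.73 kPa.

q_ult ≈ 695 kPa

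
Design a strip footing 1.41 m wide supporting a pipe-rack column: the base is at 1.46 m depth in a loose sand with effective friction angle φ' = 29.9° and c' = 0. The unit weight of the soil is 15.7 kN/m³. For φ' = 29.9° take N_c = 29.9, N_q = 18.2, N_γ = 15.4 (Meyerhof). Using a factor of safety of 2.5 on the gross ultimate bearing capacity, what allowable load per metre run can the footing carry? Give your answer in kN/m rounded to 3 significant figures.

≈ 331 kN/m

q = γ·D_f = 15.7 × 1.46 = 22.922 kPa.
q·N_q = 22.922 × 18.2 = 417.18 kPa
0.5·γ·B·N_γ = 0.5 × 15.7 × 1.41 × 15.4 = 170.45 kPa
q_ult = 417.18 + 170.45 = 587.64 kPa.
Gross allowable pressure q_all = 587.64 / 2.5 = 235.05 kPa.
Allowable wall load = q_all × B = 235.05 × 1.41 = 331.43 kN per metre run.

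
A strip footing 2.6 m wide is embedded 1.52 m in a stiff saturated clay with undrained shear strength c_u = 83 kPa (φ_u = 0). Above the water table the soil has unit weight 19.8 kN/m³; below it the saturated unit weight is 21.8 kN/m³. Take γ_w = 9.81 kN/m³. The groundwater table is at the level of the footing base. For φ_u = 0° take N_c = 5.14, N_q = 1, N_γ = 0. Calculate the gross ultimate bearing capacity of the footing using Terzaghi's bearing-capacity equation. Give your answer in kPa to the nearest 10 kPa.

Effective surcharge at the founding depth q = γ·D_f = 19.8 × 1.52 = 30.096 kPa.
q_ult = c·N_c + q·N_q
     = 83 × 5.14 + 30.096 × 1
     = 426.62 + 30.096 = 456.72 kPa.

q_ult ≈ 460 kPa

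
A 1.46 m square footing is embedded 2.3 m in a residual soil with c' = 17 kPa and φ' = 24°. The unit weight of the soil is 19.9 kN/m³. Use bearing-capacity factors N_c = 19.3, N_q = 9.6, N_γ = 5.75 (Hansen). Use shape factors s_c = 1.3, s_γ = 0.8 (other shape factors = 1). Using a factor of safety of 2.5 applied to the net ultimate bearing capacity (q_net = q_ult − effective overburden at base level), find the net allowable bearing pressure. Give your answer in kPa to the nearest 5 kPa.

Effective surcharge at the founding depth q = γ·D_f = 19.9 × 2.3 = 45.77 kPa.
q_ult = c·N_c·s_c + q·N_q + 0.5·γ·B·N_γ·s_γ
     = 17 × 19.3 × 1.3 + 45.77 × 9.6 + 0.5 × 19.9 × 1.46 × 5.75 × 0.8
     = 426.53 + 439.39 + 66.824 = 932.75 kPa.
Net ultimate: q_net = 932.75 − 45.77 = 886.98 kPa.
q_all(net) = 886.98 / 2.5 = 354.79 kPa.

q_all(net) ≈ 355 kPa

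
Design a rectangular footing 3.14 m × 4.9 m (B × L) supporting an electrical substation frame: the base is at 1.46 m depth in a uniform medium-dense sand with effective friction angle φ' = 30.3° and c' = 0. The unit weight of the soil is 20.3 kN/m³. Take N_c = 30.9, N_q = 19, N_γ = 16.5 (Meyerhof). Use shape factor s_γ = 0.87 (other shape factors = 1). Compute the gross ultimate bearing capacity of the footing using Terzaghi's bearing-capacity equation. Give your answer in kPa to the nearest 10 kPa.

q_ult ≈ 1020 kPa

Effective surcharge at the founding depth q = γ·D_f = 20.3 × 1.46 = 29.638 kPa.
q_ult = q·N_q + 0.5·γ·B·N_γ·s_γ
     = 29.638 × 19 + 0.5 × 20.3 × 3.14 × 16.5 × 0.87
     = 563.12 + 457.51 = 1020.6 kPa.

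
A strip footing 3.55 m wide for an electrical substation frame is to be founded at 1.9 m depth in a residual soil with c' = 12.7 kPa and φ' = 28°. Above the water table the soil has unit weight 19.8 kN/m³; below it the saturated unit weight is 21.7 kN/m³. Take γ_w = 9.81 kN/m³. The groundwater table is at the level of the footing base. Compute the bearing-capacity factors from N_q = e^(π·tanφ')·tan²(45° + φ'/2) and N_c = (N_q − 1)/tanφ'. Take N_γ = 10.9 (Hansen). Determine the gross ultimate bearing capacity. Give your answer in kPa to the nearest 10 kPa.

q_ult ≈ 1110 kPa

tan28° = 0.5317, so N_q = e^(π×0.5317)·tan²(59°) = 5.314 × 2.77 = 14.72.
N_c = (14.72 − 1)/tan28° = 25.8.
Effective surcharge at the founding depth q = γ·D_f = 19.8 × 1.9 = 37.62 kPa.
The water table coincides with the base, so in the self-weight term γ → γ' = 11.89 kN/m³.
q_ult = c·N_c + q·N_q + 0.5·γ·B·N_γ
     = 12.7 × 25.803 + 37.62 × 14.72 + 0.5 × 11.89 × 3.55 × 10.9
     = 327.7 + 553.76 + 230.04 = 1111.5 kPa.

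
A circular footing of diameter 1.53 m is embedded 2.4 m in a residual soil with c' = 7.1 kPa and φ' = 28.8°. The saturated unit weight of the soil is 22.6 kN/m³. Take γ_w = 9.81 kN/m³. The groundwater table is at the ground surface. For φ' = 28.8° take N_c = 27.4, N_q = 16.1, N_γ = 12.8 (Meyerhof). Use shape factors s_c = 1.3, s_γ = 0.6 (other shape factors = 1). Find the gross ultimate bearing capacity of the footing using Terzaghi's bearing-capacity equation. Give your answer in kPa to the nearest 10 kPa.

Water table at ground surface, so effective unit weight γ' = 22.6 − 9.81 = 12.79 kN/m³ is used throughout; overburden q = 12.79 × 2.4 = 30.696 kPa; the same γ' applies in the ½γBN_γ term.
Cohesion term c·N_c·s_c = 7.1 × 27.4 × 1.3 = 252.9 kPa; surcharge term q·N_q = 30.696 × 16.1 = 494.21 kPa; self-weight term 0.5·γ·B·N_γ·s_γ = 0.5 × 12.79 × 1.53 × 12.8 × 0.6 = 75.144 kPa.
q_ult = 252.9 + 494.21 + 75.144 = 822.25 kPa.

q_ult ≈ 820 kPa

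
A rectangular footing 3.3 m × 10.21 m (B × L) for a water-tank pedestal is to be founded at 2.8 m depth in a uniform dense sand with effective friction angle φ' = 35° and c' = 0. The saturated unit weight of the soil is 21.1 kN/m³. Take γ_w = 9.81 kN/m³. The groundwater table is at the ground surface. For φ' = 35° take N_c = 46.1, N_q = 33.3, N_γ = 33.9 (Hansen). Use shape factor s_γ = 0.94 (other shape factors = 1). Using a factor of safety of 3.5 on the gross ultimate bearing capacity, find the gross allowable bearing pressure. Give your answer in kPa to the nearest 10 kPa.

q_all ≈ 470 kPa

With the water table at the surface the whole profile is submerged: γ' = 21.1 − 9.81 = 11.29 kN/m³, so q = γ'·D_f = 31.612 kPa; the same γ' applies in the ½γBN_γ term.
q_ult = q·N_q + 0.5·γ·B·N_γ·s_γ
     = 31.612 × 33.3 + 0.5 × 11.29 × 3.3 × 33.9 × 0.94
     = 1052.7 + 593.62 = 1646.3 kPa.
q_all = 1646.3 / 3.5 = 470.37 kPa.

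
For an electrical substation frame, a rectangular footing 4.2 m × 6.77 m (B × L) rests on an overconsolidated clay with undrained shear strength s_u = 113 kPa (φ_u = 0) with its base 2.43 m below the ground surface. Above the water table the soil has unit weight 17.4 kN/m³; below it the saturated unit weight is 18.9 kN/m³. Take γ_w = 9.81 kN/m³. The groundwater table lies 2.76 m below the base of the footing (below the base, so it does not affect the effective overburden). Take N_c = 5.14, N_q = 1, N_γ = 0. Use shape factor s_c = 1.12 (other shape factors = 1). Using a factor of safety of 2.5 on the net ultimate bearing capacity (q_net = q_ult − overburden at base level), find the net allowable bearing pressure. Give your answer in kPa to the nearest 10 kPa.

q_all(net) ≈ 260 kPa

q = γ·D_f = 17.4 × 2.43 = 42.282 kPa.
c·N_c·s_c = 113 × 5.14 × 1.12 = 650.52 kPa
q·N_q = 42.282 × 1 = 42.282 kPa
q_ult = 650.52 + 42.282 = 692.8 kPa.
q_net = 692.8 − 42.282 = 650.52 kPa.
q_all(net) = 650.52 / 2.5 = 260.21 kPa.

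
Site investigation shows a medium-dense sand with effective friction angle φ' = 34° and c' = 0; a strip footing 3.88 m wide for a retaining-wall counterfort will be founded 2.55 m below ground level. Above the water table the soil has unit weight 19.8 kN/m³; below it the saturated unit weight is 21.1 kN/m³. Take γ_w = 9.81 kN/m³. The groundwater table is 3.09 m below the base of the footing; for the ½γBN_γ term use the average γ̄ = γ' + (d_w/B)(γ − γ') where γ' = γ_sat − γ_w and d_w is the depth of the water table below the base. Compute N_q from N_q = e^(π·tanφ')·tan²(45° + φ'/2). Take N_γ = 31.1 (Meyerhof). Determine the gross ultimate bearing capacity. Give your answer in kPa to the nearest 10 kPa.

q_ult ≈ 2580 kPa

tan34° = 0.6745, so N_q = e^(π×0.6745)·tan²(62°) = 8.323 × 3.537 = 29.44.
q = γ·D_f = 19.8 × 2.55 = 50.49 kPa.
γ' = 11.29 kN/m³; averaging over the depth B below the base, γ̄ = γ' + (d_w/B)(γ − γ') = 18.067 kN/m³.
q·N_q = 50.49 × 29.44 = 1486.4 kPa
0.5·γ·B·N_γ = 0.5 × 18.067 × 3.88 × 31.1 = 1090.1 kPa
q_ult = 1486.4 + 1090.1 = 2576.5 kPa.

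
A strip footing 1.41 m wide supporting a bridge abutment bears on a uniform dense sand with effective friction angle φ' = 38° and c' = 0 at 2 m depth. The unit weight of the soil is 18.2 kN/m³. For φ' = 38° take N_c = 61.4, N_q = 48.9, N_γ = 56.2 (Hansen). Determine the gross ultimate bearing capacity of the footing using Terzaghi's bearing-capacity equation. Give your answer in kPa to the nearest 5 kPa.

q_ult ≈ 2500 kPa

Effective surcharge at the founding depth q = γ·D_f = 18.2 × 2 = 36.4 kPa.
q_ult = q·N_q + 0.5·γ·B·N_γ
     = 36.4 × 48.9 + 0.5 × 18.2 × 1.41 × 56.2
     = 1780 + 721.1 = 2501.1 kPa.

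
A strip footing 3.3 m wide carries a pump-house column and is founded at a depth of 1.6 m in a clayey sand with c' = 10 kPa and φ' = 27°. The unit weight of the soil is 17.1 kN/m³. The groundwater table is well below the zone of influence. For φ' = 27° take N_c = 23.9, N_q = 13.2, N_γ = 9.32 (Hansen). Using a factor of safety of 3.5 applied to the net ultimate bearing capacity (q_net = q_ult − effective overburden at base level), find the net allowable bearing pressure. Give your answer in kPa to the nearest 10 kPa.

q_all(net) ≈ 240 kPa

Effective surcharge at the founding depth q = γ·D_f = 17.1 × 1.6 = 27.36 kPa.
q_ult = c·N_c + q·N_q + 0.5·γ·B·N_γ
     = 10 × 23.9 + 27.36 × 13.2 + 0.5 × 17.1 × 3.3 × 9.32
     = 239 + 361.15 + 262.96 = 863.12 kPa.
Net ultimate: q_net = 863.12 − 27.36 = 835.76 kPa.
q_all(net) = 835.76 / 3.5 = 238.79 kPa.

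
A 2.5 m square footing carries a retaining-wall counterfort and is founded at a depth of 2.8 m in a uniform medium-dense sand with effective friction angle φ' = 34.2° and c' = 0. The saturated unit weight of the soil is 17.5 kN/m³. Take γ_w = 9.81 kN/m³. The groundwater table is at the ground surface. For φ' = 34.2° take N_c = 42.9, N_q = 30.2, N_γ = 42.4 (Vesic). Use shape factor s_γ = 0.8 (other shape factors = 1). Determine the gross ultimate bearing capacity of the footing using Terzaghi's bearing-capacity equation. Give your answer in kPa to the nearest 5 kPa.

q_ult ≈ 975 kPa

Water table at ground surface, so effective unit weight γ' = 17.5 − 9.81 = 7.69 kN/m³ is used throughout; overburden q = 7.69 × 2.8 = 21.532 kPa; the same γ' applies in the ½γBN_γ term.
Surcharge term q·N_q = 21.532 × 30.2 = 650.27 kPa; self-weight term 0.5·γ·B·N_γ·s_γ = 0.5 × 7.69 × 2.5 × 42.4 × 0.8 = 326.06 kPa.
q_ult = 650.27 + 326.06 = 976.32 kPa.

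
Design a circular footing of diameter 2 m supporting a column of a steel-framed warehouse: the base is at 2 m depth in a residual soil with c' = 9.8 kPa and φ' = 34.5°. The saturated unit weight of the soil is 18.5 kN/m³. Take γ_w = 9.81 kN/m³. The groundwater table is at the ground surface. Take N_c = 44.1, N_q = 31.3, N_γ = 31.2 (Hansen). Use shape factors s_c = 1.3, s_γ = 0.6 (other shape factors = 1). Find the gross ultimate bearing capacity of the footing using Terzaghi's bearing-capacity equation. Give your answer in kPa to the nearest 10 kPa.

With the water table at the surface the whole profile is submerged: γ' = 18.5 − 9.81 = 8.69 kN/m³, so q = γ'·D_f = 17.38 kPa; the same γ' applies in the ½γBN_γ term.
q_ult = c·N_c·s_c + q·N_q + 0.5·γ·B·N_γ·s_γ
     = 9.8 × 44.1 × 1.3 + 17.38 × 31.3 + 0.5 × 8.69 × 2 × 31.2 × 0.6
     = 561.83 + 543.99 + 162.68 = 1268.5 kPa.

q_ult ≈ 1270 kPa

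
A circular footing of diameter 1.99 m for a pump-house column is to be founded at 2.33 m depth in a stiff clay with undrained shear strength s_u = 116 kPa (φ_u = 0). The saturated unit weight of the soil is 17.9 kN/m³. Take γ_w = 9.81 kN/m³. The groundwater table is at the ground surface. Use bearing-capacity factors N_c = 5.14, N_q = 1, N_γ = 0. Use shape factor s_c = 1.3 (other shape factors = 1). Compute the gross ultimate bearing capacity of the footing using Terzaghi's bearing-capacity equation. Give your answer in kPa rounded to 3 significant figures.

q_ult ≈ 794 kPa

γ' = 17.9 − 9.81 = 8.09 kN/m³ (submerged throughout). q = 8.09 × 2.33 = 18.85 kPa.
c·N_c·s_c = 116 × 5.14 × 1.3 = 775.11 kPa
q·N_q = 18.85 × 1 = 18.85 kPa
q_ult = 775.11 + 18.85 = 793.96 kPa.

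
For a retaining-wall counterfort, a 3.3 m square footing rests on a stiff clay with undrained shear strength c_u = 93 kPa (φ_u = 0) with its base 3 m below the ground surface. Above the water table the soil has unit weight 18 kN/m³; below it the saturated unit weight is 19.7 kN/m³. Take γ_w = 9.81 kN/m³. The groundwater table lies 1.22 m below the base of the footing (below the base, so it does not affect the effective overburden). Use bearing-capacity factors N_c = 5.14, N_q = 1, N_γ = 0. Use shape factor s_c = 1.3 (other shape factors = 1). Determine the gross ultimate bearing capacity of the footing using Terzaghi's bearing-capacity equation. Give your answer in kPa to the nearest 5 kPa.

Overburden at base level: q = 18 × 3 = 54 kPa.
Cohesion term c·N_c·s_c = 93 × 5.14 × 1.3 = 621.43 kPa; surcharge term q·N_q = 54 × 1 = 54 kPa.
q_ult = 621.43 + 54 = 675.43 kPa.

q_ult ≈ 675 kPa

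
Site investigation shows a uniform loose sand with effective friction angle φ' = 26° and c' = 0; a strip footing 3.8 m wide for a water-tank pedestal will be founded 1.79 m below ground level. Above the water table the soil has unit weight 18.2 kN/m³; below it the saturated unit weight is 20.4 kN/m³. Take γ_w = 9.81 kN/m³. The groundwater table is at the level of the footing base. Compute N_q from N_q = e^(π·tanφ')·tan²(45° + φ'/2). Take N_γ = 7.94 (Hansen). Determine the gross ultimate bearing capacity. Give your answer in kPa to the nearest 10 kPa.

tan26° = 0.4877, so N_q = e^(π×0.4877)·tan²(58°) = 4.629 × 2.561 = 11.85.
q = γ·D_f = 18.2 × 1.79 = 32.578 kPa.
For the ½γBN_γ term take γ' = 20.4 − 9.81 = 10.59 kN/m³ (soil below base is submerged).
q·N_q = 32.578 × 11.854 = 386.19 kPa
0.5·γ·B·N_γ = 0.5 × 10.59 × 3.8 × 7.94 = 159.76 kPa
q_ult = 386.19 + 159.76 = 545.95 kPa.

q_ult ≈ 550 kPa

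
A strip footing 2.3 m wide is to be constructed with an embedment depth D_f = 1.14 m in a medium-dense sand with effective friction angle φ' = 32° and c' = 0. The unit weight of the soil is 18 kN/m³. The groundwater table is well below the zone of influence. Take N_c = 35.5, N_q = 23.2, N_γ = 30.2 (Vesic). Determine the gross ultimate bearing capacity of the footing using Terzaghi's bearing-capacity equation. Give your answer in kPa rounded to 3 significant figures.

q_ult ≈ 1100 kPa

Overburden at base level: q = 18 × 1.14 = 20.52 kPa.
Surcharge term q·N_q = 20.52 × 23.2 = 476.06 kPa; self-weight term 0.5·γ·B·N_γ = 0.5 × 18 × 2.3 × 30.2 = 625.14 kPa.
q_ult = 476.06 + 625.14 = 1101.2 kPa.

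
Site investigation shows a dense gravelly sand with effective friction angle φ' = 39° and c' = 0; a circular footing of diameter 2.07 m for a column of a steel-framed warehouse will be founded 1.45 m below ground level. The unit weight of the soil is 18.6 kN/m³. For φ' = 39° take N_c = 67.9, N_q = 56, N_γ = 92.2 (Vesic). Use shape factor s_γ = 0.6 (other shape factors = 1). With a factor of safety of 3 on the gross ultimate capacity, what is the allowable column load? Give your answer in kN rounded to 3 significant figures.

Effective surcharge at the founding depth q = γ·D_f = 18.6 × 1.45 = 26.97 kPa.
q_ult = q·N_q + 0.5·γ·B·N_γ·s_γ
     = 26.97 × 56 + 0.5 × 18.6 × 2.07 × 92.2 × 0.6
     = 1510.3 + 1065 = 2575.3 kPa.
Gross allowable pressure q_all = 2575.3 / 3 = 858.43 kPa.
Footing area = 3.3654 m², so allowable column load = 858.43 × 3.3654 = 2889 kN.

P_all ≈ 2890 kN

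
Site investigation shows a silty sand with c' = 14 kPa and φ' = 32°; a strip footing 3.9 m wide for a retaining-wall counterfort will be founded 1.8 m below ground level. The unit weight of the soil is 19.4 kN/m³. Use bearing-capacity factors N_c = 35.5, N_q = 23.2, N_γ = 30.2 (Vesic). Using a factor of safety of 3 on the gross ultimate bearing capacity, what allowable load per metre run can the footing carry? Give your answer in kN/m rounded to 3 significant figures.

Overburden at base level: q = 19.4 × 1.8 = 34.92 kPa.
Cohesion term c·N_c = 14 × 35.5 = 497 kPa; surcharge term q·N_q = 34.92 × 23.2 = 810.14 kPa; self-weight term 0.5·γ·B·N_γ = 0.5 × 19.4 × 3.9 × 30.2 = 1142.5 kPa.
q_ult = 497 + 810.14 + 1142.5 = 2449.6 kPa.
Gross allowable pressure q_all = 2449.6 / 3 = 816.54 kPa.
Allowable wall load = q_all × B = 816.54 × 3.9 = 3184.5 kN per metre run.

≈ 3180 kN/m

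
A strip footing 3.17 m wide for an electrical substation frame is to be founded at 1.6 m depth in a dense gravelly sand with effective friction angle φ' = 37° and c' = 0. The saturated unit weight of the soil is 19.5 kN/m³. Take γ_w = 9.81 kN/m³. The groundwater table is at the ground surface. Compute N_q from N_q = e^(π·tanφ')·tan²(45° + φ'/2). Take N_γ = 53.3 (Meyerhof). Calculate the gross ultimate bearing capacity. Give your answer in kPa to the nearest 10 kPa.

q_ult ≈ 1480 kPa

tan37° = 0.7536, so N_q = e^(π×0.7536)·tan²(63.5°) = 10.669 × 4.023 = 42.92.
γ' = 19.5 − 9.81 = 9.69 kN/m³ (submerged throughout). q = 9.69 × 1.6 = 15.504 kPa; the same γ' applies in the ½γBN_γ term.
q·N_q = 15.504 × 42.92 = 665.43 kPa
0.5·γ·B·N_γ = 0.5 × 9.69 × 3.17 × 53.3 = 818.62 kPa
q_ult = 665.43 + 818.62 = 1484 kPa.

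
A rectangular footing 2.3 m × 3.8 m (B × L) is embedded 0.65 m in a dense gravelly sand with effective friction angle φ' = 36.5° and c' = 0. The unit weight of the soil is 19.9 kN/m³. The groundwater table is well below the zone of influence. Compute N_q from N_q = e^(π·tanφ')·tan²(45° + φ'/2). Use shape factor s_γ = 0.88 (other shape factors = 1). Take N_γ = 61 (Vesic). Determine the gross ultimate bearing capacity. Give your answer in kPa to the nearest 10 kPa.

q_ult ≈ 1750 kPa

tan36.5° = 0.74, so N_q = e^(π×0.74)·tan²(63.25°) = 10.223 × 3.936 = 40.24.
q = γ·D_f = 19.9 × 0.65 = 12.935 kPa.
q·N_q = 12.935 × 40.24 = 520.5 kPa
0.5·γ·B·N_γ·s_γ = 0.5 × 19.9 × 2.3 × 61 × 0.88 = 1228.5 kPa
q_ult = 520.5 + 1228.5 = 1749 kPa.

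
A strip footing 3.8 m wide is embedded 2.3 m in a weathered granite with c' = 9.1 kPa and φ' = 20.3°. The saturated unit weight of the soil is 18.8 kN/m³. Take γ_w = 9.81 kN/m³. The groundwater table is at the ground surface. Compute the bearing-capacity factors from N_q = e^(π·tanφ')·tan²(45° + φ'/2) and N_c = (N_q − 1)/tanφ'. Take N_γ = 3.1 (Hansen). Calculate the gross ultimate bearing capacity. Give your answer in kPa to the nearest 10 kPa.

q_ult ≈ 330 kPa

tan20.3° = 0.3699, so N_q = e^(π×0.3699)·tan²(55.15°) = 3.197 × 2.062 = 6.59.
N_c = (6.59 − 1)/tan20.3° = 15.12.
With the water table at the surface the whole profile is submerged: γ' = 18.8 − 9.81 = 8.99 kN/m³, so q = γ'·D_f = 20.677 kPa; the same γ' applies in the ½γBN_γ term.
q_ult = c·N_c + q·N_q + 0.5·γ·B·N_γ
     = 9.1 × 15.12 + 20.677 × 6.5931 + 0.5 × 8.99 × 3.8 × 3.1
     = 137.59 + 136.33 + 52.951 = 326.87 kPa.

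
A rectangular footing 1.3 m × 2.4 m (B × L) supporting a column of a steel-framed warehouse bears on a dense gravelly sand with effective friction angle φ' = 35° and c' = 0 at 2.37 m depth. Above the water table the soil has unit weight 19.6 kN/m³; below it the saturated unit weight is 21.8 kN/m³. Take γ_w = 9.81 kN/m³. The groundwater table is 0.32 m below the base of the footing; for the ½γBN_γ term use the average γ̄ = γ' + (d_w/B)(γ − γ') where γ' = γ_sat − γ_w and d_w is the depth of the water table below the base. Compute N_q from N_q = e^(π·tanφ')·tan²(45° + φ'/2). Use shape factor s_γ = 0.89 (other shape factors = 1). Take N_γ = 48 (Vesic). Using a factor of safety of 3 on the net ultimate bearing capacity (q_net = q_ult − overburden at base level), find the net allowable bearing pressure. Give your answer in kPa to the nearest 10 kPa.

q_all(net) ≈ 630 kPa

N_q = e^(π·tan35°)·tan²(62.5°) = 33.3.
Overburden at base level: q = 19.6 × 2.37 = 46.452 kPa.
The water table is 0.32 m below the base (< B = 1.3 m), so the ½γBN_γ term uses γ̄ = γ' + (d_w/B)(γ − γ') = 11.99 + (0.32/1.3)(19.6 − 11.99) = 13.863 kN/m³.
Surcharge term q·N_q = 46.452 × 33.296 = 1546.7 kPa; self-weight term 0.5·γ·B·N_γ·s_γ = 0.5 × 13.863 × 1.3 × 48 × 0.89 = 384.95 kPa.
q_ult = 1546.7 + 384.95 = 1931.6 kPa.
q_net = 1931.6 − 46.452 = 1885.2 kPa.
q_all(net) = 1885.2 / 3 = 628.39 kPa.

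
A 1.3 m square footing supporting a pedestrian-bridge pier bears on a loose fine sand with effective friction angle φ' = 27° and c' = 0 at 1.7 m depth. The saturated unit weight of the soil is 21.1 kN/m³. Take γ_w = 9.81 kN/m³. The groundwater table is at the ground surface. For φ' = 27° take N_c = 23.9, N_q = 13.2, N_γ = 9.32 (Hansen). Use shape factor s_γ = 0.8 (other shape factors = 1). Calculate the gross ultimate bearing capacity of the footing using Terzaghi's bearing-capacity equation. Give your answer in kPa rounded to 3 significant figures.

γ' = 21.1 − 9.81 = 11.29 kN/m³ (submerged throughout). q = 11.29 × 1.7 = 19.193 kPa; the same γ' applies in the ½γBN_γ term.
q·N_q = 19.193 × 13.2 = 253.35 kPa
0.5·γ·B·N_γ·s_γ = 0.5 × 11.29 × 1.3 × 9.32 × 0.8 = 54.716 kPa
q_ult = 253.35 + 54.716 = 308.06 kPa.

q_ult ≈ 308 kPa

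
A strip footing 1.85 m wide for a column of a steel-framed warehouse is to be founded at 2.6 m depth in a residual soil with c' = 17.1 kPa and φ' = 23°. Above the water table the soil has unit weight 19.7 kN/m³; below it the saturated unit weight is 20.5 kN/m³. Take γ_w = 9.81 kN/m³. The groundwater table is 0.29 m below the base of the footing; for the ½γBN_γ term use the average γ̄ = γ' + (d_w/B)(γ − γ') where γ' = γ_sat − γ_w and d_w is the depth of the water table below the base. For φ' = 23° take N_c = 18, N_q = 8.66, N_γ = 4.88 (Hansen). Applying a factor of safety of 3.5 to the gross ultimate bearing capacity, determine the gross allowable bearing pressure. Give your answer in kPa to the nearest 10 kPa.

Overburden at base level: q = 19.7 × 2.6 = 51.22 kPa.
The water table is 0.29 m below the base (< B = 1.85 m), so the ½γBN_γ term uses γ̄ = γ' + (d_w/B)(γ − γ') = 10.69 + (0.29/1.85)(19.7 − 10.69) = 12.102 kN/m³.
Cohesion term c·N_c = 17.1 × 18 = 307.8 kPa; surcharge term q·N_q = 51.22 × 8.66 = 443.57 kPa; self-weight term 0.5·γ·B·N_γ = 0.5 × 12.102 × 1.85 × 4.88 = 54.63 kPa.
q_ult = 307.8 + 443.57 + 54.63 = 806 kPa.
q_all = q_ult / FS = 806 / 3.5 = 230.28 kPa.

q_all ≈ 230 kPa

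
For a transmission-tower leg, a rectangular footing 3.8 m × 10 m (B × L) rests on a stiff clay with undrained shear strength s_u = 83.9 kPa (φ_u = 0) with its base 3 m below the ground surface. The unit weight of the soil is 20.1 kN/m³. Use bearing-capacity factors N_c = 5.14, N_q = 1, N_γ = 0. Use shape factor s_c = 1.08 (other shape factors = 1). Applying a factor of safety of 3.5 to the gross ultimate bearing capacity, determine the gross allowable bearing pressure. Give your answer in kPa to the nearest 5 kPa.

Overburden at base level: q = 20.1 × 3 = 60.3 kPa.
Cohesion term c·N_c·s_c = 83.9 × 5.14 × 1.08 = 465.75 kPa; surcharge term q·N_q = 60.3 × 1 = 60.3 kPa.
q_ult = 465.75 + 60.3 = 526.05 kPa.
q_all = q_ult / FS = 526.05 / 3.5 = 150.3 kPa.

q_all ≈ 150 kPa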